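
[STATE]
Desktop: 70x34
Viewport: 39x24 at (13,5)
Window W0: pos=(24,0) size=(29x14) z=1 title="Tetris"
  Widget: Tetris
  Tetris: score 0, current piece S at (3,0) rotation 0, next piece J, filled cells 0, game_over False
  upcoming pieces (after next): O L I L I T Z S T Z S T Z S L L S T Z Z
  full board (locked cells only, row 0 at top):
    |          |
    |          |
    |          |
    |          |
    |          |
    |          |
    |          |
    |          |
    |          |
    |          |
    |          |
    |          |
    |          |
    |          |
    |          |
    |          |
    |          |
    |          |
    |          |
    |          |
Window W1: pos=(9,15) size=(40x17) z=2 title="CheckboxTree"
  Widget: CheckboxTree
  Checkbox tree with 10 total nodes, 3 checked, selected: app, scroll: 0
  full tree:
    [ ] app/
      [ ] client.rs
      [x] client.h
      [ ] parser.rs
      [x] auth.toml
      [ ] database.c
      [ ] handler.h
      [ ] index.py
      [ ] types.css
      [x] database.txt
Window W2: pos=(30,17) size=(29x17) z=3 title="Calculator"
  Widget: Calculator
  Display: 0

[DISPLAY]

           ┃          │███             
           ┃          │                
           ┃          │                
           ┃          │                
           ┃          │Score:          
           ┃          │0               
           ┃          │                
           ┃          │                
           ┗━━━━━━━━━━━━━━━━━━━━━━━━━━━
                                       
━━━━━━━━━━━━━━━━━━━━━━━━━━━━━━━━━━━┓   
eckboxTree                         ┃   
─────────────────┏━━━━━━━━━━━━━━━━━━━━━
] app/           ┃ Calculator          
[ ] client.rs    ┠─────────────────────
[x] client.h     ┃                     
[ ] parser.rs    ┃┌───┬───┬───┬───┐    
[x] auth.toml    ┃│ 7 │ 8 │ 9 │ ÷ │    
[ ] database.c   ┃├───┼───┼───┼───┤    
[ ] handler.h    ┃│ 4 │ 5 │ 6 │ × │    
[ ] index.py     ┃├───┼───┼───┼───┤    
[ ] types.css    ┃│ 1 │ 2 │ 3 │ - │    
[x] database.txt ┃├───┼───┼───┼───┤    
                 ┃│ 0 │ . │ = │ + │    


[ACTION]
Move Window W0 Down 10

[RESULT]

                                       
                                       
                                       
                                       
                                       
           ┏━━━━━━━━━━━━━━━━━━━━━━━━━━━
           ┃ Tetris                    
           ┠───────────────────────────
           ┃          │Next:           
           ┃          │█               
━━━━━━━━━━━━━━━━━━━━━━━━━━━━━━━━━━━┓   
eckboxTree                         ┃   
─────────────────┏━━━━━━━━━━━━━━━━━━━━━
] app/           ┃ Calculator          
[ ] client.rs    ┠─────────────────────
[x] client.h     ┃                     
[ ] parser.rs    ┃┌───┬───┬───┬───┐    
[x] auth.toml    ┃│ 7 │ 8 │ 9 │ ÷ │    
[ ] database.c   ┃├───┼───┼───┼───┤    
[ ] handler.h    ┃│ 4 │ 5 │ 6 │ × │    
[ ] index.py     ┃├───┼───┼───┼───┤    
[ ] types.css    ┃│ 1 │ 2 │ 3 │ - │    
[x] database.txt ┃├───┼───┼───┼───┤    
                 ┃│ 0 │ . │ = │ + │    


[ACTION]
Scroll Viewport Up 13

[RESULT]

                                       
                                       
                                       
                                       
                                       
                                       
                                       
                                       
                                       
                                       
           ┏━━━━━━━━━━━━━━━━━━━━━━━━━━━
           ┃ Tetris                    
           ┠───────────────────────────
           ┃          │Next:           
           ┃          │█               
━━━━━━━━━━━━━━━━━━━━━━━━━━━━━━━━━━━┓   
eckboxTree                         ┃   
─────────────────┏━━━━━━━━━━━━━━━━━━━━━
] app/           ┃ Calculator          
[ ] client.rs    ┠─────────────────────
[x] client.h     ┃                     
[ ] parser.rs    ┃┌───┬───┬───┬───┐    
[x] auth.toml    ┃│ 7 │ 8 │ 9 │ ÷ │    
[ ] database.c   ┃├───┼───┼───┼───┤    


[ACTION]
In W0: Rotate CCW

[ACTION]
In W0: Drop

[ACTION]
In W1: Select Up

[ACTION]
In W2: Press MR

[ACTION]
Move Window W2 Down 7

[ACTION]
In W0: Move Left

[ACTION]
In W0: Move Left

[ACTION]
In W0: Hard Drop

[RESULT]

                                       
                                       
                                       
                                       
                                       
                                       
                                       
                                       
                                       
                                       
           ┏━━━━━━━━━━━━━━━━━━━━━━━━━━━
           ┃ Tetris                    
           ┠───────────────────────────
           ┃          │Next:           
           ┃          │▓▓              
━━━━━━━━━━━━━━━━━━━━━━━━━━━━━━━━━━━┓   
eckboxTree                         ┃   
─────────────────┏━━━━━━━━━━━━━━━━━━━━━
] app/           ┃ Calculator          
[ ] client.rs    ┠─────────────────────
[x] client.h     ┃                     
[ ] parser.rs    ┃┌───┬───┬───┬───┐    
[x] auth.toml    ┃│ 7 │ 8 │ 9 │ ÷ │    
[ ] database.c   ┃├───┼───┼───┼───┤    


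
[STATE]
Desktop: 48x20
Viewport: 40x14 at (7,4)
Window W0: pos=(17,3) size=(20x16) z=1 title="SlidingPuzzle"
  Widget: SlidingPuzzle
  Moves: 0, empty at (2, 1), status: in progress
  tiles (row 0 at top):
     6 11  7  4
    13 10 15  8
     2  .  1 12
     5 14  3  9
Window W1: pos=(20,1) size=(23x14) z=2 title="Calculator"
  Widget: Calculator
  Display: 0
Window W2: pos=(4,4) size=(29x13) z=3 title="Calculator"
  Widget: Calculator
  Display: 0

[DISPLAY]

━━━━━━━━━━━━━━━━━━━━━━━━━┓        0┃    
alculator                ┃┬───┐    ┃    
─────────────────────────┨│ ÷ │    ┃    
                        0┃┼───┤    ┃    
──┬───┬───┬───┐          ┃│ × │    ┃    
7 │ 8 │ 9 │ ÷ │          ┃┼───┤    ┃    
──┼───┼───┼───┤          ┃│ - │    ┃    
4 │ 5 │ 6 │ × │          ┃┼───┤    ┃    
──┼───┼───┼───┤          ┃│ + │    ┃    
1 │ 2 │ 3 │ - │          ┃┴───┘    ┃    
──┼───┼───┼───┤          ┃━━━━━━━━━┛    
0 │ . │ = │ + │          ┃   ┃          
━━━━━━━━━━━━━━━━━━━━━━━━━┛   ┃          
          ┃                  ┃          


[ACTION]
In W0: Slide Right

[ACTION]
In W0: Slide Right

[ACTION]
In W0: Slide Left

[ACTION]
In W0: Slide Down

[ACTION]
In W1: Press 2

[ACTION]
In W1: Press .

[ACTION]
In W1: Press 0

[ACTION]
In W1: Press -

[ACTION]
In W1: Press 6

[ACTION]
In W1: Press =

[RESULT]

━━━━━━━━━━━━━━━━━━━━━━━━━┓       -4┃    
alculator                ┃┬───┐    ┃    
─────────────────────────┨│ ÷ │    ┃    
                        0┃┼───┤    ┃    
──┬───┬───┬───┐          ┃│ × │    ┃    
7 │ 8 │ 9 │ ÷ │          ┃┼───┤    ┃    
──┼───┼───┼───┤          ┃│ - │    ┃    
4 │ 5 │ 6 │ × │          ┃┼───┤    ┃    
──┼───┼───┼───┤          ┃│ + │    ┃    
1 │ 2 │ 3 │ - │          ┃┴───┘    ┃    
──┼───┼───┼───┤          ┃━━━━━━━━━┛    
0 │ . │ = │ + │          ┃   ┃          
━━━━━━━━━━━━━━━━━━━━━━━━━┛   ┃          
          ┃                  ┃          


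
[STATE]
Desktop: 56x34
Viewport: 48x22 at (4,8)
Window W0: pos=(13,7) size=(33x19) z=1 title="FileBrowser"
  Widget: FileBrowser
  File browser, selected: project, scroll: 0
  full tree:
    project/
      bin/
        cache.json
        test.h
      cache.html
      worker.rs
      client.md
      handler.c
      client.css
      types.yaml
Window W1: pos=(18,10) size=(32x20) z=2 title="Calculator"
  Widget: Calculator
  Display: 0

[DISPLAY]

         ┃ FileBrowser                   ┃      
         ┠───────────────────────────────┨      
         ┃> [-┏━━━━━━━━━━━━━━━━━━━━━━━━━━━━━━┓  
         ┃    ┃ Calculator                   ┃  
         ┃    ┠──────────────────────────────┨  
         ┃    ┃                             0┃  
         ┃    ┃┌───┬───┬───┬───┐             ┃  
         ┃    ┃│ 7 │ 8 │ 9 │ ÷ │             ┃  
         ┃    ┃├───┼───┼───┼───┤             ┃  
         ┃    ┃│ 4 │ 5 │ 6 │ × │             ┃  
         ┃    ┃├───┼───┼───┼───┤             ┃  
         ┃    ┃│ 1 │ 2 │ 3 │ - │             ┃  
         ┃    ┃├───┼───┼───┼───┤             ┃  
         ┃    ┃│ 0 │ . │ = │ + │             ┃  
         ┃    ┃├───┼───┼───┼───┤             ┃  
         ┃    ┃│ C │ MC│ MR│ M+│             ┃  
         ┃    ┃└───┴───┴───┴───┘             ┃  
         ┗━━━━┃                              ┃  
              ┃                              ┃  
              ┃                              ┃  
              ┃                              ┃  
              ┗━━━━━━━━━━━━━━━━━━━━━━━━━━━━━━┛  


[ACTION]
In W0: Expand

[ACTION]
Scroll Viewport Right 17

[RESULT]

     ┃ FileBrowser                   ┃          
     ┠───────────────────────────────┨          
     ┃> [-┏━━━━━━━━━━━━━━━━━━━━━━━━━━━━━━┓      
     ┃    ┃ Calculator                   ┃      
     ┃    ┠──────────────────────────────┨      
     ┃    ┃                             0┃      
     ┃    ┃┌───┬───┬───┬───┐             ┃      
     ┃    ┃│ 7 │ 8 │ 9 │ ÷ │             ┃      
     ┃    ┃├───┼───┼───┼───┤             ┃      
     ┃    ┃│ 4 │ 5 │ 6 │ × │             ┃      
     ┃    ┃├───┼───┼───┼───┤             ┃      
     ┃    ┃│ 1 │ 2 │ 3 │ - │             ┃      
     ┃    ┃├───┼───┼───┼───┤             ┃      
     ┃    ┃│ 0 │ . │ = │ + │             ┃      
     ┃    ┃├───┼───┼───┼───┤             ┃      
     ┃    ┃│ C │ MC│ MR│ M+│             ┃      
     ┃    ┃└───┴───┴───┴───┘             ┃      
     ┗━━━━┃                              ┃      
          ┃                              ┃      
          ┃                              ┃      
          ┃                              ┃      
          ┗━━━━━━━━━━━━━━━━━━━━━━━━━━━━━━┛      


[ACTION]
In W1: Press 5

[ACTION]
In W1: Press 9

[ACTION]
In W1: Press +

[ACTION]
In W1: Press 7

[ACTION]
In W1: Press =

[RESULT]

     ┃ FileBrowser                   ┃          
     ┠───────────────────────────────┨          
     ┃> [-┏━━━━━━━━━━━━━━━━━━━━━━━━━━━━━━┓      
     ┃    ┃ Calculator                   ┃      
     ┃    ┠──────────────────────────────┨      
     ┃    ┃                            66┃      
     ┃    ┃┌───┬───┬───┬───┐             ┃      
     ┃    ┃│ 7 │ 8 │ 9 │ ÷ │             ┃      
     ┃    ┃├───┼───┼───┼───┤             ┃      
     ┃    ┃│ 4 │ 5 │ 6 │ × │             ┃      
     ┃    ┃├───┼───┼───┼───┤             ┃      
     ┃    ┃│ 1 │ 2 │ 3 │ - │             ┃      
     ┃    ┃├───┼───┼───┼───┤             ┃      
     ┃    ┃│ 0 │ . │ = │ + │             ┃      
     ┃    ┃├───┼───┼───┼───┤             ┃      
     ┃    ┃│ C │ MC│ MR│ M+│             ┃      
     ┃    ┃└───┴───┴───┴───┘             ┃      
     ┗━━━━┃                              ┃      
          ┃                              ┃      
          ┃                              ┃      
          ┃                              ┃      
          ┗━━━━━━━━━━━━━━━━━━━━━━━━━━━━━━┛      


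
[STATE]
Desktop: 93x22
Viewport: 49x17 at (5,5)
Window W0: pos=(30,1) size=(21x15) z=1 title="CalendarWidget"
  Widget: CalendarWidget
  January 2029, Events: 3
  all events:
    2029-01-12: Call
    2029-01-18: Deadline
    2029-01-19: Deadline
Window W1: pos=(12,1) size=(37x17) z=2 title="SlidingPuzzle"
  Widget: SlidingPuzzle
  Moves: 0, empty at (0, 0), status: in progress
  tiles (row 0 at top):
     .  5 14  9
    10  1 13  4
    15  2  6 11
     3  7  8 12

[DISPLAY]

       ┃│    │  5 │ 14 │  9 │              ┃S┃   
       ┃├────┼────┼────┼────┤              ┃ ┃   
       ┃│ 10 │  1 │ 13 │  4 │              ┃ ┃   
       ┃├────┼────┼────┼────┤              ┃0┃   
       ┃│ 15 │  2 │  6 │ 11 │              ┃2┃   
       ┃├────┼────┼────┼────┤              ┃ ┃   
       ┃│  3 │  7 │  8 │ 12 │              ┃ ┃   
       ┃└────┴────┴────┴────┘              ┃ ┃   
       ┃Moves: 0                           ┃ ┃   
       ┃                                   ┃ ┃   
       ┃                                   ┃━┛   
       ┃                                   ┃     
       ┗━━━━━━━━━━━━━━━━━━━━━━━━━━━━━━━━━━━┛     
                                                 
                                                 
                                                 
                                                 


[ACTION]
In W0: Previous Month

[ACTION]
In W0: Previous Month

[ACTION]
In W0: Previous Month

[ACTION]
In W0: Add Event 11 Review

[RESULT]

       ┃│    │  5 │ 14 │  9 │              ┃S┃   
       ┃├────┼────┼────┼────┤              ┃ ┃   
       ┃│ 10 │  1 │ 13 │  4 │              ┃ ┃   
       ┃├────┼────┼────┼────┤              ┃ ┃   
       ┃│ 15 │  2 │  6 │ 11 │              ┃2┃   
       ┃├────┼────┼────┼────┤              ┃2┃   
       ┃│  3 │  7 │  8 │ 12 │              ┃ ┃   
       ┃└────┴────┴────┴────┘              ┃ ┃   
       ┃Moves: 0                           ┃ ┃   
       ┃                                   ┃ ┃   
       ┃                                   ┃━┛   
       ┃                                   ┃     
       ┗━━━━━━━━━━━━━━━━━━━━━━━━━━━━━━━━━━━┛     
                                                 
                                                 
                                                 
                                                 


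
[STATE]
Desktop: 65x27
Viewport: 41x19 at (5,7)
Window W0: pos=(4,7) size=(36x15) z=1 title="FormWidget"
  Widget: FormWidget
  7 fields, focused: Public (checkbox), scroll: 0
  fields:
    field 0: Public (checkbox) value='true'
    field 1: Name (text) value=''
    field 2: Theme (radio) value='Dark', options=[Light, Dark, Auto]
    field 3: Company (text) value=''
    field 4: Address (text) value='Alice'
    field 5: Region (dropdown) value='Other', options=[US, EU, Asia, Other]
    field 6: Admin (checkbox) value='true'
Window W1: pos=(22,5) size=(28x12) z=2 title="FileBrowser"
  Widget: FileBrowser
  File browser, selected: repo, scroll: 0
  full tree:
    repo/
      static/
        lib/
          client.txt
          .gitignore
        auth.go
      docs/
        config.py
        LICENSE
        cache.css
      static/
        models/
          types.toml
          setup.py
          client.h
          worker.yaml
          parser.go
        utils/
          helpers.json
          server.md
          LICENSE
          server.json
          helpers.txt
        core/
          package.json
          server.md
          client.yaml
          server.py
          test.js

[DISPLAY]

━━━━━━━━━━━━━━━━━┠───────────────────────
 FormWidget      ┃> [-] repo/            
─────────────────┃    [+] static/        
> Public:     [x]┃    [+] docs/          
  Name:       [  ┃    [+] static/        
  Theme:      ( )┃                       
  Company:    [  ┃                       
  Address:    [Al┃                       
  Region:     [Ot┃                       
  Admin:      [x]┗━━━━━━━━━━━━━━━━━━━━━━━
                                  ┃      
                                  ┃      
                                  ┃      
                                  ┃      
━━━━━━━━━━━━━━━━━━━━━━━━━━━━━━━━━━┛      
                                         
                                         
                                         
                                         


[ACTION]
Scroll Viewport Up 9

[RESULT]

                                         
                                         
                                         
                                         
                                         
                 ┏━━━━━━━━━━━━━━━━━━━━━━━
                 ┃ FileBrowser           
━━━━━━━━━━━━━━━━━┠───────────────────────
 FormWidget      ┃> [-] repo/            
─────────────────┃    [+] static/        
> Public:     [x]┃    [+] docs/          
  Name:       [  ┃    [+] static/        
  Theme:      ( )┃                       
  Company:    [  ┃                       
  Address:    [Al┃                       
  Region:     [Ot┃                       
  Admin:      [x]┗━━━━━━━━━━━━━━━━━━━━━━━
                                  ┃      
                                  ┃      


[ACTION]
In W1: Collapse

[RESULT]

                                         
                                         
                                         
                                         
                                         
                 ┏━━━━━━━━━━━━━━━━━━━━━━━
                 ┃ FileBrowser           
━━━━━━━━━━━━━━━━━┠───────────────────────
 FormWidget      ┃> [+] repo/            
─────────────────┃                       
> Public:     [x]┃                       
  Name:       [  ┃                       
  Theme:      ( )┃                       
  Company:    [  ┃                       
  Address:    [Al┃                       
  Region:     [Ot┃                       
  Admin:      [x]┗━━━━━━━━━━━━━━━━━━━━━━━
                                  ┃      
                                  ┃      


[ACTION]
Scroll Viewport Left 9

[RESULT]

                                         
                                         
                                         
                                         
                                         
                      ┏━━━━━━━━━━━━━━━━━━
                      ┃ FileBrowser      
    ┏━━━━━━━━━━━━━━━━━┠──────────────────
    ┃ FormWidget      ┃> [+] repo/       
    ┠─────────────────┃                  
    ┃> Public:     [x]┃                  
    ┃  Name:       [  ┃                  
    ┃  Theme:      ( )┃                  
    ┃  Company:    [  ┃                  
    ┃  Address:    [Al┃                  
    ┃  Region:     [Ot┃                  
    ┃  Admin:      [x]┗━━━━━━━━━━━━━━━━━━
    ┃                                  ┃ 
    ┃                                  ┃ 


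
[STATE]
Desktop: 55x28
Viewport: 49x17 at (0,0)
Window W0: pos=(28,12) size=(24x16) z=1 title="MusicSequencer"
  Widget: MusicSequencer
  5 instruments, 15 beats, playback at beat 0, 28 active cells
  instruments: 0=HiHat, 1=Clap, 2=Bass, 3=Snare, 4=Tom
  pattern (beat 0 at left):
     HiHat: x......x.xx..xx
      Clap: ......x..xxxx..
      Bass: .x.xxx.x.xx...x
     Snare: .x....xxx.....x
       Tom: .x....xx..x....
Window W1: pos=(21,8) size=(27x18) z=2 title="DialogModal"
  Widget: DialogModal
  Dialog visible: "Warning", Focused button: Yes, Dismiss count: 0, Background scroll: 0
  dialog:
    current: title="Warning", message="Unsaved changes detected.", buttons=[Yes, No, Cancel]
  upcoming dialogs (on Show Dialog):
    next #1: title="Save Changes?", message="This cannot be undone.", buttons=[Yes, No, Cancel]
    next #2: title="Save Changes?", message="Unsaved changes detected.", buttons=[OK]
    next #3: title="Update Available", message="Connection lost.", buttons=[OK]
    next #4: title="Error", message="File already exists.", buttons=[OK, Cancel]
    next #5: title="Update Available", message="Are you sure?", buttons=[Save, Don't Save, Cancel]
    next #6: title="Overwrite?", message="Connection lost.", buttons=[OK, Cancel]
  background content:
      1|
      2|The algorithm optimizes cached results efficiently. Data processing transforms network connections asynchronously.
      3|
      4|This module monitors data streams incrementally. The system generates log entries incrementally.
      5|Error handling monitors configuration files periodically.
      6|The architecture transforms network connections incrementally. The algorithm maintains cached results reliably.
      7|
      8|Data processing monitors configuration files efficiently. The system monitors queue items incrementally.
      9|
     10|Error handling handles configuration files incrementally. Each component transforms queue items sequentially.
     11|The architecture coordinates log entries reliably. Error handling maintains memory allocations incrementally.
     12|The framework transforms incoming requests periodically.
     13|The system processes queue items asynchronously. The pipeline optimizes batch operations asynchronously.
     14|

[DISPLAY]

                                                 
                                                 
                                                 
                                                 
                                                 
                                                 
                                                 
                                                 
                     ┏━━━━━━━━━━━━━━━━━━━━━━━━━┓ 
                     ┃ DialogModal             ┃ 
                     ┠─────────────────────────┨ 
                     ┃                         ┃ 
                     ┃The algorithm optimizes c┃━
                     ┃                         ┃ 
                     ┃This module monitors data┃─
                     ┃Er┌───────────────────┐ c┃3
                     ┃Th│      Warning      │or┃█


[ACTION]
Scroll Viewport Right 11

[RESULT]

                                                 
                                                 
                                                 
                                                 
                                                 
                                                 
                                                 
                                                 
               ┏━━━━━━━━━━━━━━━━━━━━━━━━━┓       
               ┃ DialogModal             ┃       
               ┠─────────────────────────┨       
               ┃                         ┃       
               ┃The algorithm optimizes c┃━━━┓   
               ┃                         ┃   ┃   
               ┃This module monitors data┃───┨   
               ┃Er┌───────────────────┐ c┃34 ┃   
               ┃Th│      Warning      │or┃██ ┃   


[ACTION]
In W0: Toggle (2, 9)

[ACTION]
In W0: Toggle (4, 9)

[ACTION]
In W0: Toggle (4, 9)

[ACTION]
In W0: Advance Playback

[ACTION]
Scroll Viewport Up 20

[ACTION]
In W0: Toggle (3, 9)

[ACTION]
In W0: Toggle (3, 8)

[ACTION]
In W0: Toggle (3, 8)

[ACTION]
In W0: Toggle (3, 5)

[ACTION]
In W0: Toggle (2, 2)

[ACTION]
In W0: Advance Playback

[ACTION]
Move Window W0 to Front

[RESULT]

                                                 
                                                 
                                                 
                                                 
                                                 
                                                 
                                                 
                                                 
               ┏━━━━━━━━━━━━━━━━━━━━━━━━━┓       
               ┃ DialogModal             ┃       
               ┠─────────────────────────┨       
               ┃                         ┃       
               ┃The al┏━━━━━━━━━━━━━━━━━━━━━━┓   
               ┃      ┃ MusicSequencer       ┃   
               ┃This m┠──────────────────────┨   
               ┃Er┌───┃      01▼345678901234 ┃   
               ┃Th│   ┃ HiHat█······█·██··██ ┃   


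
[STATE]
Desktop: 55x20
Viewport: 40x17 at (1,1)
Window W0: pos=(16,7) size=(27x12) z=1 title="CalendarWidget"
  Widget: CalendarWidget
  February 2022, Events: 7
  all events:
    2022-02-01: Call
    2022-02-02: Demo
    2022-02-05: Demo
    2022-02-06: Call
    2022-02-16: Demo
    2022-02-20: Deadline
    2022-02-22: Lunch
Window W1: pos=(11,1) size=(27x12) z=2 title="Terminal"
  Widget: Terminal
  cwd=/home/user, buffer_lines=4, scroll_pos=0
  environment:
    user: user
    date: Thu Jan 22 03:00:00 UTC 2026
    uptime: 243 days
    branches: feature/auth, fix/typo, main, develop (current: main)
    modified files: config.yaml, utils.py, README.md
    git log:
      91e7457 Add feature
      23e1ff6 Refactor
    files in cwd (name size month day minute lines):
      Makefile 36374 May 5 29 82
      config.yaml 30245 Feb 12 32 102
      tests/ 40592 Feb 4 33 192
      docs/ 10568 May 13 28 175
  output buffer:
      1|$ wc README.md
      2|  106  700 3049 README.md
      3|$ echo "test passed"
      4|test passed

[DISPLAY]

          ┏━━━━━━━━━━━━━━━━━━━━━━━━━┓   
          ┃ Terminal                ┃   
          ┠─────────────────────────┨   
          ┃$ wc README.md           ┃   
          ┃  106  700 3049 README.md┃   
          ┃$ echo "test passed"     ┃   
          ┃test passed              ┃━━━
          ┃$ █                      ┃   
          ┃                         ┃───
          ┃                         ┃   
          ┃                         ┃   
          ┗━━━━━━━━━━━━━━━━━━━━━━━━━┛ 6*
               ┃ 7  8  9 10 11 12 13    
               ┃14 15 16* 17 18 19 20*  
               ┃21 22* 23 24 25 26 27   
               ┃28                      
               ┃                        


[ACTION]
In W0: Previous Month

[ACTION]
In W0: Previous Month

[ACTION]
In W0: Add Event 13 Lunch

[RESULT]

          ┏━━━━━━━━━━━━━━━━━━━━━━━━━┓   
          ┃ Terminal                ┃   
          ┠─────────────────────────┨   
          ┃$ wc README.md           ┃   
          ┃  106  700 3049 README.md┃   
          ┃$ echo "test passed"     ┃   
          ┃test passed              ┃━━━
          ┃$ █                      ┃   
          ┃                         ┃───
          ┃                         ┃   
          ┃                         ┃   
          ┗━━━━━━━━━━━━━━━━━━━━━━━━━┛   
               ┃ 6  7  8  9 10 11 12    
               ┃13* 14 15 16 17 18 19   
               ┃20 21 22 23 24 25 26    
               ┃27 28 29 30 31          
               ┃                        


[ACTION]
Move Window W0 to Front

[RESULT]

          ┏━━━━━━━━━━━━━━━━━━━━━━━━━┓   
          ┃ Terminal                ┃   
          ┠─────────────────────────┨   
          ┃$ wc README.md           ┃   
          ┃  106  700 3049 README.md┃   
          ┃$ echo "test passed"     ┃   
          ┃test┏━━━━━━━━━━━━━━━━━━━━━━━━
          ┃$ █ ┃ CalendarWidget         
          ┃    ┠────────────────────────
          ┃    ┃      December 2021     
          ┃    ┃Mo Tu We Th Fr Sa Su    
          ┗━━━━┃       1  2  3  4  5    
               ┃ 6  7  8  9 10 11 12    
               ┃13* 14 15 16 17 18 19   
               ┃20 21 22 23 24 25 26    
               ┃27 28 29 30 31          
               ┃                        


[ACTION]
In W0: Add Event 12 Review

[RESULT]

          ┏━━━━━━━━━━━━━━━━━━━━━━━━━┓   
          ┃ Terminal                ┃   
          ┠─────────────────────────┨   
          ┃$ wc README.md           ┃   
          ┃  106  700 3049 README.md┃   
          ┃$ echo "test passed"     ┃   
          ┃test┏━━━━━━━━━━━━━━━━━━━━━━━━
          ┃$ █ ┃ CalendarWidget         
          ┃    ┠────────────────────────
          ┃    ┃      December 2021     
          ┃    ┃Mo Tu We Th Fr Sa Su    
          ┗━━━━┃       1  2  3  4  5    
               ┃ 6  7  8  9 10 11 12*   
               ┃13* 14 15 16 17 18 19   
               ┃20 21 22 23 24 25 26    
               ┃27 28 29 30 31          
               ┃                        


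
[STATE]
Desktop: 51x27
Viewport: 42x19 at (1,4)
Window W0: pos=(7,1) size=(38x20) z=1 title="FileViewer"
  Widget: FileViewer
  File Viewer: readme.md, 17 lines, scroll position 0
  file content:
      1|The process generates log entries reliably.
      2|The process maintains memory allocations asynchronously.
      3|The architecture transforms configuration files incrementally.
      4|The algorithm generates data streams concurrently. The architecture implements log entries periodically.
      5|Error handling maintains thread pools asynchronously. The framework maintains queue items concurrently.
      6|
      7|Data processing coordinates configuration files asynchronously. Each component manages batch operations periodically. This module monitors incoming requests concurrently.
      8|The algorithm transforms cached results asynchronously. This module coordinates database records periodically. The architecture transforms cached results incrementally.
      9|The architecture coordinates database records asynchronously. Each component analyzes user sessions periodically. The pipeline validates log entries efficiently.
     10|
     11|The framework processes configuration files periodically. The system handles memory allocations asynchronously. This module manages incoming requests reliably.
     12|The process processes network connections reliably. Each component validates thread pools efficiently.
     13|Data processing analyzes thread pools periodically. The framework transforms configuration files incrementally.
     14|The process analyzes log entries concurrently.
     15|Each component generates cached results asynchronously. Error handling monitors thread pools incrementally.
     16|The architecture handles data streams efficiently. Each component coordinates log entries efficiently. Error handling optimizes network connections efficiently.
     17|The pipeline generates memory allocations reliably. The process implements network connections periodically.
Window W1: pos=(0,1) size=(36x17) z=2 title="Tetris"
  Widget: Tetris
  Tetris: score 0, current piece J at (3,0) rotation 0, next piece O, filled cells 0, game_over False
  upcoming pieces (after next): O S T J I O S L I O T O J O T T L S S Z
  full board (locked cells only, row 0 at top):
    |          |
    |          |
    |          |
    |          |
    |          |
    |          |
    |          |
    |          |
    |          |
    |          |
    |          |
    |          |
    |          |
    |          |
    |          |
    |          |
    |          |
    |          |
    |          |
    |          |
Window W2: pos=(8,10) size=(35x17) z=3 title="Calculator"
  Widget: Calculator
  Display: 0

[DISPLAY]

          │Next:                  ┃tries r
          │▓▓                     ┃ alloca
          │▓▓                     ┃configu
          │                       ┃ stream
          │                       ┃ead poo
          │                       ┃       
       ┏━━━━━━━━━━━━━━━━━━━━━━━━━━━━━━━━━┓
       ┃ Calculator                      ┃
       ┠─────────────────────────────────┨
       ┃                                0┃
       ┃┌───┬───┬───┬───┐                ┃
       ┃│ 7 │ 8 │ 9 │ ÷ │                ┃
       ┃├───┼───┼───┼───┤                ┃
━━━━━━━┃│ 4 │ 5 │ 6 │ × │                ┃
      ┃┃├───┼───┼───┼───┤                ┃
      ┃┃│ 1 │ 2 │ 3 │ - │                ┃
      ┗┃├───┼───┼───┼───┤                ┃
       ┃│ 0 │ . │ = │ + │                ┃
       ┃├───┼───┼───┼───┤                ┃


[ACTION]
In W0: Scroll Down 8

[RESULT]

          │Next:                  ┃ alloca
          │▓▓                     ┃configu
          │▓▓                     ┃ stream
          │                       ┃ead poo
          │                       ┃       
          │                       ┃configu
       ┏━━━━━━━━━━━━━━━━━━━━━━━━━━━━━━━━━┓
       ┃ Calculator                      ┃
       ┠─────────────────────────────────┨
       ┃                                0┃
       ┃┌───┬───┬───┬───┐                ┃
       ┃│ 7 │ 8 │ 9 │ ÷ │                ┃
       ┃├───┼───┼───┼───┤                ┃
━━━━━━━┃│ 4 │ 5 │ 6 │ × │                ┃
      ┃┃├───┼───┼───┼───┤                ┃
      ┃┃│ 1 │ 2 │ 3 │ - │                ┃
      ┗┃├───┼───┼───┼───┤                ┃
       ┃│ 0 │ . │ = │ + │                ┃
       ┃├───┼───┼───┼───┤                ┃


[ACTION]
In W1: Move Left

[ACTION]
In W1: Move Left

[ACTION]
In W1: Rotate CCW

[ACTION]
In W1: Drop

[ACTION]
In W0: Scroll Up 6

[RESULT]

          │Next:                  ┃tries r
          │▓▓                     ┃ alloca
          │▓▓                     ┃configu
          │                       ┃ stream
          │                       ┃ead poo
          │                       ┃       
       ┏━━━━━━━━━━━━━━━━━━━━━━━━━━━━━━━━━┓
       ┃ Calculator                      ┃
       ┠─────────────────────────────────┨
       ┃                                0┃
       ┃┌───┬───┬───┬───┐                ┃
       ┃│ 7 │ 8 │ 9 │ ÷ │                ┃
       ┃├───┼───┼───┼───┤                ┃
━━━━━━━┃│ 4 │ 5 │ 6 │ × │                ┃
      ┃┃├───┼───┼───┼───┤                ┃
      ┃┃│ 1 │ 2 │ 3 │ - │                ┃
      ┗┃├───┼───┼───┼───┤                ┃
       ┃│ 0 │ . │ = │ + │                ┃
       ┃├───┼───┼───┼───┤                ┃
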